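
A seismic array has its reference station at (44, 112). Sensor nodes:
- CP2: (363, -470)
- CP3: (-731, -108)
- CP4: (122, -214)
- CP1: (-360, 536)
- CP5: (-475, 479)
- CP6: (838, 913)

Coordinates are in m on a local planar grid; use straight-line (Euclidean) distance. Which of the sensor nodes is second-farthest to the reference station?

CP3

Distance to each, sorted:
CP6: 1127.8 m
CP3: 805.6 m
CP2: 663.7 m
CP5: 635.6 m
CP1: 585.7 m
CP4: 335.2 m
The second-farthest is CP3 at 805.6 m.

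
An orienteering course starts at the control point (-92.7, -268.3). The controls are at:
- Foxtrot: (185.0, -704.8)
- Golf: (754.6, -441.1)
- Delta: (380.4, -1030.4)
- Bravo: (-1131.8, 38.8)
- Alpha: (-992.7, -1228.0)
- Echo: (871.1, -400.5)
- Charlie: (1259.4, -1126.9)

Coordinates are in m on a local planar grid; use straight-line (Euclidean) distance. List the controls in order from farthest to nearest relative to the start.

Charlie, Alpha, Bravo, Echo, Delta, Golf, Foxtrot

Computing each straight-line distance from (-92.7, -268.3):
Charlie (1259.4, -1126.9): 1601.7 m
Alpha (-992.7, -1228.0): 1315.7 m
Bravo (-1131.8, 38.8): 1083.5 m
Echo (871.1, -400.5): 972.8 m
Delta (380.4, -1030.4): 897.0 m
Golf (754.6, -441.1): 864.7 m
Foxtrot (185.0, -704.8): 517.3 m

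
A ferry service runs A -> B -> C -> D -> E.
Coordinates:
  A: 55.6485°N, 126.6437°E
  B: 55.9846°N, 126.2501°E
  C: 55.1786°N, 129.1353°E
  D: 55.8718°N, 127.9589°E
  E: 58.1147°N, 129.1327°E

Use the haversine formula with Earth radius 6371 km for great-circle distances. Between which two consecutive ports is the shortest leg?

Leg distances:
A→B: 44.7 km
B→C: 202.3 km
C→D: 106.9 km
D→E: 259.3 km
The shortest leg is A–B at 44.7 km.

A–B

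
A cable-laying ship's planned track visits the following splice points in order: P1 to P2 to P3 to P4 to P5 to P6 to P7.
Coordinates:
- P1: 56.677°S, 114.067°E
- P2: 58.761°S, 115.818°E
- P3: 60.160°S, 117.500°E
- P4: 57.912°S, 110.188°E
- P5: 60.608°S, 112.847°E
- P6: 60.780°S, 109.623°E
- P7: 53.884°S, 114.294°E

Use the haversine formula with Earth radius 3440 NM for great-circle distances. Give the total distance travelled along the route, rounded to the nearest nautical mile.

Leg distances:
P1→P2: 137.1 NM  (cumulative 137.1 NM)
P2→P3: 98.4 NM  (cumulative 235.6 NM)
P3→P4: 262.9 NM  (cumulative 498.5 NM)
P4→P5: 181.2 NM  (cumulative 679.7 NM)
P5→P6: 95.3 NM  (cumulative 775.0 NM)
P6→P7: 440.6 NM  (cumulative 1215.6 NM)
Total route length ≈ 1216 NM.

1216 NM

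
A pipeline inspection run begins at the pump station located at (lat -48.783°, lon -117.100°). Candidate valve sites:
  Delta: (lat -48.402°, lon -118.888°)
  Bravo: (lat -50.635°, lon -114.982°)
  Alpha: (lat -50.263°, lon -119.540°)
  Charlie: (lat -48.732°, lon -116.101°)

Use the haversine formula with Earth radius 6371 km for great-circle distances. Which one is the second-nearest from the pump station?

Delta

Distance to each, sorted:
Charlie: 73.5 km
Delta: 138.2 km
Alpha: 241.0 km
Bravo: 256.1 km
The second-nearest is Delta at 138.2 km.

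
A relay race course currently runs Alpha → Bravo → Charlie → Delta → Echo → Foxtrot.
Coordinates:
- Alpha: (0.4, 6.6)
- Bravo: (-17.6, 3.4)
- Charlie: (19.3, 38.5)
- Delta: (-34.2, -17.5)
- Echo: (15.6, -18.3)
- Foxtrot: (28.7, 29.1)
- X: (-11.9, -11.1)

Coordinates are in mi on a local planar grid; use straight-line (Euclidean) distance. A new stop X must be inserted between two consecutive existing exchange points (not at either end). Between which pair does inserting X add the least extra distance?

Added distance for inserting X between each consecutive pair:
Alpha–Bravo: 18.9 mi
Bravo–Charlie: 23.2 mi
Charlie–Delta: 4.3 mi
Delta–Echo: 1.8 mi
Echo–Foxtrot: 36.4 mi
Smallest added distance is 1.8 mi, inserting between Delta and Echo.

between Delta and Echo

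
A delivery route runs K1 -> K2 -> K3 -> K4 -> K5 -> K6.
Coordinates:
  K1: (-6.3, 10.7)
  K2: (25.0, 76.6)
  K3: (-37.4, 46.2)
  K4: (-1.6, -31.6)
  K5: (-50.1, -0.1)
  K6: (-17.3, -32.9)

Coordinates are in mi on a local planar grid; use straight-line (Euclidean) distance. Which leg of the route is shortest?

K5–K6

Leg distances:
K1→K2: 73.0 mi
K2→K3: 69.4 mi
K3→K4: 85.6 mi
K4→K5: 57.8 mi
K5→K6: 46.4 mi
The shortest leg is K5–K6 at 46.4 mi.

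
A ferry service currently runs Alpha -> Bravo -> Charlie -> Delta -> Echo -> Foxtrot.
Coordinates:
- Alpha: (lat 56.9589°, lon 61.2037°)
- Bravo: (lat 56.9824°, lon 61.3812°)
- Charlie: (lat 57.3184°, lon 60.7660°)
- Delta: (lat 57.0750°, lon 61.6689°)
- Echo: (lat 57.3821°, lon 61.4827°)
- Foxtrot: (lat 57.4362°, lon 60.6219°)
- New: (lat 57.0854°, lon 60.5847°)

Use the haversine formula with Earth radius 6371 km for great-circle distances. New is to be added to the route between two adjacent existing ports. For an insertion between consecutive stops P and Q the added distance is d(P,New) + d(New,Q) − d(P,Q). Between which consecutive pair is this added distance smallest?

between Bravo and Charlie

Added distance for inserting New between each consecutive pair:
Alpha–Bravo: 78.5 km
Bravo–Charlie: 25.0 km
Charlie–Delta: 32.9 km
Delta–Echo: 92.9 km
Echo–Foxtrot: 50.5 km
Smallest added distance is 25.0 km, inserting between Bravo and Charlie.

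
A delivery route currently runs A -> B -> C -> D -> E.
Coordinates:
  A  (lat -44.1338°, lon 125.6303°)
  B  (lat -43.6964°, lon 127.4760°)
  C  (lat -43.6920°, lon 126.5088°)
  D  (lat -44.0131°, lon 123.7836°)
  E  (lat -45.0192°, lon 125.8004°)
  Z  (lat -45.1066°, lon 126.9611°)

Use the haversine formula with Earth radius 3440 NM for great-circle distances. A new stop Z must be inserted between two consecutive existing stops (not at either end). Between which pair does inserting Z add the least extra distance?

Added distance for inserting Z between each consecutive pair:
A–B: 85.0 NM
B–C: 132.6 NM
C–D: 118.5 NM
D–E: 95.1 NM
Smallest added distance is 85.0 NM, inserting between A and B.

between A and B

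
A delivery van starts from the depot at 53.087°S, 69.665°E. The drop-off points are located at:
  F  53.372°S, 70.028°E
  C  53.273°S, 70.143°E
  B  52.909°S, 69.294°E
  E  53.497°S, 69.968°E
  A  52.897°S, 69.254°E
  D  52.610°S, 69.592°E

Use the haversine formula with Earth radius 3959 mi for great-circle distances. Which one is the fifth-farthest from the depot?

Distance to each, sorted:
D: 33.1 mi
E: 31.0 mi
F: 24.8 mi
C: 23.6 mi
A: 21.6 mi
B: 19.7 mi
The fifth-farthest is A at 21.6 mi.

A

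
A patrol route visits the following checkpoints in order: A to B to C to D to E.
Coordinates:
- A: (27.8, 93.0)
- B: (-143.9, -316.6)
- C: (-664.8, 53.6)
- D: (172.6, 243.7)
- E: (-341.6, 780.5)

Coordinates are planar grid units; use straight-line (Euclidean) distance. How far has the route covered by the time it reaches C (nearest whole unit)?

1083

Leg distances:
A→B: 444.1  (cumulative 444.1)
B→C: 639.0  (cumulative 1083.2)
Cumulative distance at C ≈ 1083.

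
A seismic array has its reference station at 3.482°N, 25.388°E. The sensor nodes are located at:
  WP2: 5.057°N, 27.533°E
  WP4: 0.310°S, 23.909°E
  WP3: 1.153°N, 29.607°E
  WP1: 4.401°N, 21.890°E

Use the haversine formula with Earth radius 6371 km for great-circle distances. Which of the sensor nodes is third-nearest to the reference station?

Distances from the reference station (3.482°N, 25.388°E):
WP2: 295.4 km
WP1: 401.3 km
WP4: 452.6 km
WP3: 535.5 km
The third-nearest is WP4 at 452.6 km.

WP4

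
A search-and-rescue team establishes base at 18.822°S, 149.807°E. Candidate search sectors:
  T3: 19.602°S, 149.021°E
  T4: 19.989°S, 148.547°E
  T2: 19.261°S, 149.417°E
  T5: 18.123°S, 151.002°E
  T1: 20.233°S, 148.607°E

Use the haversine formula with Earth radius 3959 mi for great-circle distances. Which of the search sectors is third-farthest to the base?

T5

Distance to each, sorted:
T1: 124.9 mi
T4: 115.1 mi
T5: 92.0 mi
T3: 74.4 mi
T2: 39.6 mi
The third-farthest is T5 at 92.0 mi.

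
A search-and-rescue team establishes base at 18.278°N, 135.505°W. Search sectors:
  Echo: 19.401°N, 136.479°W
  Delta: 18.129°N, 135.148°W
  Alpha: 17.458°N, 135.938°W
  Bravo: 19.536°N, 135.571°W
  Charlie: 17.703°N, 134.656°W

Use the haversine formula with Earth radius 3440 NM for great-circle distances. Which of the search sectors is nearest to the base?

Distances from the base (18.278°N, 135.505°W):
Delta: 22.2 NM
Alpha: 55.1 NM
Charlie: 59.5 NM
Bravo: 75.6 NM
Echo: 87.2 NM
The nearest is Delta at 22.2 NM.

Delta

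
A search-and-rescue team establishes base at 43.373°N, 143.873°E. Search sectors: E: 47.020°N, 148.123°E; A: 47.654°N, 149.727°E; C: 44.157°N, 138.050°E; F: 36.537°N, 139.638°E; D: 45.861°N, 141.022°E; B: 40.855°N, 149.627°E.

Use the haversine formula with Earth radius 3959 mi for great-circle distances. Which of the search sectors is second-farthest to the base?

Distance to each, sorted:
F: 522.7 mi
A: 409.5 mi
B: 342.3 mi
E: 326.0 mi
C: 295.5 mi
D: 221.8 mi
The second-farthest is A at 409.5 mi.

A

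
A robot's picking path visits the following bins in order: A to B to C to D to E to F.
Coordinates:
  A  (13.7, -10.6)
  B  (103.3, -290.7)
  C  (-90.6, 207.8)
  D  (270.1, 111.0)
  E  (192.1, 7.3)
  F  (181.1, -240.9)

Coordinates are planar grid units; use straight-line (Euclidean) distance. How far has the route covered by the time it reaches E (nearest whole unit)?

Leg distances:
A→B: 294.1  (cumulative 294.1)
B→C: 534.9  (cumulative 829.0)
C→D: 373.5  (cumulative 1202.4)
D→E: 129.8  (cumulative 1332.2)
Cumulative distance at E ≈ 1332.

1332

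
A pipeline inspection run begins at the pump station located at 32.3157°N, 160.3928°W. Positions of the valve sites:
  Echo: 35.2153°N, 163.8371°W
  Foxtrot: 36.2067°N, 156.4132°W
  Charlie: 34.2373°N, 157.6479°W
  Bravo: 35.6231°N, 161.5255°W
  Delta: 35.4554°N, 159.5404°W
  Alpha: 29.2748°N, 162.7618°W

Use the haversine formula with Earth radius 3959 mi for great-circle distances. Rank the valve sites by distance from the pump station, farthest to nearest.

Foxtrot, Echo, Alpha, Bravo, Delta, Charlie

Distances from the pump station:
Foxtrot 36.2067°N, 156.4132°W: 352.0 mi
Echo 35.2153°N, 163.8371°W: 281.5 mi
Alpha 29.2748°N, 162.7618°W: 252.8 mi
Bravo 35.6231°N, 161.5255°W: 237.6 mi
Delta 35.4554°N, 159.5404°W: 222.4 mi
Charlie 34.2373°N, 157.6479°W: 206.8 mi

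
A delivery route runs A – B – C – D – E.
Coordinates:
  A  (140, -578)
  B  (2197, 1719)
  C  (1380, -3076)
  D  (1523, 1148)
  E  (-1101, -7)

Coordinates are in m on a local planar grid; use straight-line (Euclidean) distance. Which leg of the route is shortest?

Leg distances:
A→B: 3083.4 m
B→C: 4864.1 m
C→D: 4226.4 m
D→E: 2866.9 m
The shortest leg is D–E at 2866.9 m.

D–E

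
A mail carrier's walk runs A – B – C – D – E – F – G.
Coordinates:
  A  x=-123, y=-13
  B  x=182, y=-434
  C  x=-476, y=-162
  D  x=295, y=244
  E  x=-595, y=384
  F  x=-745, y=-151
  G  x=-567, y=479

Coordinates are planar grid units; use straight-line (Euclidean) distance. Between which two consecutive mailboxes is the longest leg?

Leg distances:
A→B: 519.9
B→C: 712.0
C→D: 871.4
D→E: 900.9
E→F: 555.6
F→G: 654.7
The longest leg is D–E at 900.9.

D–E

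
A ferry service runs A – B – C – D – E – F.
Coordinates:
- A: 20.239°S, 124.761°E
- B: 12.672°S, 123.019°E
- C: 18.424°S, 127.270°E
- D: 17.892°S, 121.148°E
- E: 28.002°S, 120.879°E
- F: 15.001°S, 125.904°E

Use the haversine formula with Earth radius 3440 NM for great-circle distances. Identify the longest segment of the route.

Leg distances:
A→B: 465.2 NM
B→C: 423.9 NM
C→D: 350.7 NM
D→E: 607.2 NM
E→F: 829.2 NM
The longest leg is E–F at 829.2 NM.

E–F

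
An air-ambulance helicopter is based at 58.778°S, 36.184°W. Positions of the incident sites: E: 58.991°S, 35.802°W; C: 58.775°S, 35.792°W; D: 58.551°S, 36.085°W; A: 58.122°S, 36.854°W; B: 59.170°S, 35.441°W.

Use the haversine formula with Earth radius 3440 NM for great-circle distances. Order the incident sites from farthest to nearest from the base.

Distance from the base at 58.778°S, 36.184°W to each:
A 58.122°S, 36.854°W: 44.7 NM
B 59.170°S, 35.441°W: 32.9 NM
E 58.991°S, 35.802°W: 17.4 NM
D 58.551°S, 36.085°W: 14.0 NM
C 58.775°S, 35.792°W: 12.2 NM

A, B, E, D, C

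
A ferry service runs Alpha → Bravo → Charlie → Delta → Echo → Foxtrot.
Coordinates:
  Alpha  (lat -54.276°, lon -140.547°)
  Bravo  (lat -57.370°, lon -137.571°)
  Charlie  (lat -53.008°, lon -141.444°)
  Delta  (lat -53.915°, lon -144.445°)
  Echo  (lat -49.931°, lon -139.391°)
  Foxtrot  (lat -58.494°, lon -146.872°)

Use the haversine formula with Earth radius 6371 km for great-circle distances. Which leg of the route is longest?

Leg distances:
Alpha→Bravo: 391.0 km
Bravo→Charlie: 543.6 km
Charlie→Delta: 222.8 km
Delta→Echo: 562.2 km
Echo→Foxtrot: 1067.7 km
The longest leg is Echo–Foxtrot at 1067.7 km.

Echo–Foxtrot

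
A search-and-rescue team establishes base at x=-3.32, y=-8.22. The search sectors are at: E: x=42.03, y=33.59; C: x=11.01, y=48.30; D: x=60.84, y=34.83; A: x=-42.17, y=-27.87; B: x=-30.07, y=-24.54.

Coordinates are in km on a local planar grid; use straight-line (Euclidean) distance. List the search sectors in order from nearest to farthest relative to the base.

B, A, C, E, D

Computing each straight-line distance from x=-3.32, y=-8.22:
B x=-30.07, y=-24.54: 31.3 km
A x=-42.17, y=-27.87: 43.5 km
C x=11.01, y=48.30: 58.3 km
E x=42.03, y=33.59: 61.7 km
D x=60.84, y=34.83: 77.3 km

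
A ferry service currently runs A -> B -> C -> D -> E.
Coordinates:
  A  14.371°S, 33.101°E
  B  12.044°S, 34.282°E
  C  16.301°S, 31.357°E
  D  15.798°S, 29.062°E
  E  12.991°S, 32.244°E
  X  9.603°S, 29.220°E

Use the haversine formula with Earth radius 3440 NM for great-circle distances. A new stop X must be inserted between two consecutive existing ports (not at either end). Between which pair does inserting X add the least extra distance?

Added distance for inserting X between each consecutive pair:
A–B: 542.6 NM
B–C: 446.5 NM
C–D: 657.3 NM
D–E: 392.1 NM
Smallest added distance is 392.1 NM, inserting between D and E.

between D and E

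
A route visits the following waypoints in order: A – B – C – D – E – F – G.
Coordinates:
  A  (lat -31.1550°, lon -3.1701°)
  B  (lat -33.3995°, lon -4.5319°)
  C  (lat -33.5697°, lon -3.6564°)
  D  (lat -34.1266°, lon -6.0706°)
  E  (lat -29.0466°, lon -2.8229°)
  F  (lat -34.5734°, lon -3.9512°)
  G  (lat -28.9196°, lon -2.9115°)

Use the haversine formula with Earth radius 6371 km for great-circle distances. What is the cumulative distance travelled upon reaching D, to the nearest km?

Leg distances:
A→B: 280.5 km  (cumulative 280.5 km)
B→C: 83.4 km  (cumulative 363.9 km)
C→D: 231.4 km  (cumulative 595.2 km)
Cumulative distance at D ≈ 595 km.

595 km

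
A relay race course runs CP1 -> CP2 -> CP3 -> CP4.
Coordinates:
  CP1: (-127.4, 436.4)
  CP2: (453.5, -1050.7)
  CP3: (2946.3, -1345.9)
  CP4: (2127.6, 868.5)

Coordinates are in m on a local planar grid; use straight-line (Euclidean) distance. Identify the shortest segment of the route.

CP1–CP2

Leg distances:
CP1→CP2: 1596.5 m
CP2→CP3: 2510.2 m
CP3→CP4: 2360.9 m
The shortest leg is CP1–CP2 at 1596.5 m.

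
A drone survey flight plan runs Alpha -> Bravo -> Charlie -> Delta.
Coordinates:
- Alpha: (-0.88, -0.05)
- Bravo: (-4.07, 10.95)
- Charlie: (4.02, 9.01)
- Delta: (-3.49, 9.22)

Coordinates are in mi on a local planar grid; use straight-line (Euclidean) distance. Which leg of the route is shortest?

Charlie–Delta

Leg distances:
Alpha→Bravo: 11.5 mi
Bravo→Charlie: 8.3 mi
Charlie→Delta: 7.5 mi
The shortest leg is Charlie–Delta at 7.5 mi.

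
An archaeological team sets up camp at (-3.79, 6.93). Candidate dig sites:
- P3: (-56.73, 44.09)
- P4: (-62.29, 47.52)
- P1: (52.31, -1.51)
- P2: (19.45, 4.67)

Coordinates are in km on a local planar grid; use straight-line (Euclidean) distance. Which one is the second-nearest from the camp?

Distance to each, sorted:
P2: 23.3 km
P1: 56.7 km
P3: 64.7 km
P4: 71.2 km
The second-nearest is P1 at 56.7 km.

P1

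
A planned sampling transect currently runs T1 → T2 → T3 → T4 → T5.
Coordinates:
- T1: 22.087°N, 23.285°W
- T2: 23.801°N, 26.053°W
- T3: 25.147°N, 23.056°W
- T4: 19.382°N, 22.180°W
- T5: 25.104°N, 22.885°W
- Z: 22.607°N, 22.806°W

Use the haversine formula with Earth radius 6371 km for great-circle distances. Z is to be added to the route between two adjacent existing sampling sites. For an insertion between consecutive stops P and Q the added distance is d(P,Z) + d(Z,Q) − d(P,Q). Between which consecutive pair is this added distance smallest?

Added distance for inserting Z between each consecutive pair:
T1–T2: 91.8 km
T2–T3: 302.8 km
T3–T4: 0.7 km
T4–T5: 1.8 km
Smallest added distance is 0.7 km, inserting between T3 and T4.

between T3 and T4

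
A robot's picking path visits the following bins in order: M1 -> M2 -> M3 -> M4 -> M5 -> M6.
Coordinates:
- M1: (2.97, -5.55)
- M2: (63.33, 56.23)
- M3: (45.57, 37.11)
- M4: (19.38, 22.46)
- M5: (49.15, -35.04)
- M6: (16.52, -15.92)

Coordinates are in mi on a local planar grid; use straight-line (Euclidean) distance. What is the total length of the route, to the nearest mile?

245 mi

Leg distances:
M1→M2: 86.4 mi  (cumulative 86.4 mi)
M2→M3: 26.1 mi  (cumulative 112.5 mi)
M3→M4: 30.0 mi  (cumulative 142.5 mi)
M4→M5: 64.7 mi  (cumulative 207.2 mi)
M5→M6: 37.8 mi  (cumulative 245.0 mi)
Total route length ≈ 245 mi.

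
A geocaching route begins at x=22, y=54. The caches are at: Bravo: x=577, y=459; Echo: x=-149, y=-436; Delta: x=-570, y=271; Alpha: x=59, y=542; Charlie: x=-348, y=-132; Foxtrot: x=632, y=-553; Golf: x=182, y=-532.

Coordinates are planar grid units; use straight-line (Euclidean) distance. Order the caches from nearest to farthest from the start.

Distances from the start:
Charlie x=-348, y=-132: 414.1
Alpha x=59, y=542: 489.4
Echo x=-149, y=-436: 519.0
Golf x=182, y=-532: 607.5
Delta x=-570, y=271: 630.5
Bravo x=577, y=459: 687.1
Foxtrot x=632, y=-553: 860.6

Charlie, Alpha, Echo, Golf, Delta, Bravo, Foxtrot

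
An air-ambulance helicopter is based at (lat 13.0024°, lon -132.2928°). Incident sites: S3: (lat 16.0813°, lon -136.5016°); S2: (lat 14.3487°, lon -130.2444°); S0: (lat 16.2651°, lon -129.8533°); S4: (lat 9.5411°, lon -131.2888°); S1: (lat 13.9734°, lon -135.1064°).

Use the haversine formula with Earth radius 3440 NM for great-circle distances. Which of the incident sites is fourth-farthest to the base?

S1

Distances from the base ((lat 13.0024°, lon -132.2928°)):
S3: 306.6 NM
S0: 241.8 NM
S4: 216.1 NM
S1: 174.3 NM
S2: 144.3 NM
The fourth-farthest is S1 at 174.3 NM.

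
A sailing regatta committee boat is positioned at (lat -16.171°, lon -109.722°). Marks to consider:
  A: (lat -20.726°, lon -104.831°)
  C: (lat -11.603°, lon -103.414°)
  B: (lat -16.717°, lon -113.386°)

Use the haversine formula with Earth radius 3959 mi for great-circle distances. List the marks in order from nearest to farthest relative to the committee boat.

B, A, C

Distance from the committee boat at (lat -16.171°, lon -109.722°) to each:
B (lat -16.717°, lon -113.386°): 245.7 mi
A (lat -20.726°, lon -104.831°): 449.2 mi
C (lat -11.603°, lon -103.414°): 527.8 mi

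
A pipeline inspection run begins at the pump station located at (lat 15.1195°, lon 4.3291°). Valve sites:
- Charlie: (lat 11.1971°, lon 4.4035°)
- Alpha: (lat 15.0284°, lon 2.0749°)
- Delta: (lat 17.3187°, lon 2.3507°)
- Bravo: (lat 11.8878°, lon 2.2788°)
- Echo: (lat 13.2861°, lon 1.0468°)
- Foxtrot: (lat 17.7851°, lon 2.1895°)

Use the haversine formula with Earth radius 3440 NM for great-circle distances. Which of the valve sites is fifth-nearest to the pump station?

Bravo

Distance to each, sorted:
Alpha: 130.8 NM
Delta: 174.5 NM
Foxtrot: 202.0 NM
Echo: 220.5 NM
Bravo: 228.0 NM
Charlie: 235.5 NM
The fifth-nearest is Bravo at 228.0 NM.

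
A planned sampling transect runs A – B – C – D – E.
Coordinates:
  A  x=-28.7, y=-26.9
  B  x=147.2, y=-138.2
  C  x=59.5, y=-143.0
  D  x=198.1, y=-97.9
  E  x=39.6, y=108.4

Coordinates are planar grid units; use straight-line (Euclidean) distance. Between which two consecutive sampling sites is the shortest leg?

Leg distances:
A→B: 208.2
B→C: 87.8
C→D: 145.8
D→E: 260.2
The shortest leg is B–C at 87.8.

B–C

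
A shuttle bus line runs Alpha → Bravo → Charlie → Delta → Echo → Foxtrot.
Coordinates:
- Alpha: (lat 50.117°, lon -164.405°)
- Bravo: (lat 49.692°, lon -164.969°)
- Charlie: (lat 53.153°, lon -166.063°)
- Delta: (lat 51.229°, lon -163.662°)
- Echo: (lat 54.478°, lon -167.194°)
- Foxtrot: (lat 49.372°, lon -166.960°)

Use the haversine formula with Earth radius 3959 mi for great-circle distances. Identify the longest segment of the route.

Leg distances:
Alpha→Bravo: 38.6 mi
Bravo→Charlie: 243.7 mi
Charlie→Delta: 167.4 mi
Delta→Echo: 268.5 mi
Echo→Foxtrot: 353.0 mi
The longest leg is Echo–Foxtrot at 353.0 mi.

Echo–Foxtrot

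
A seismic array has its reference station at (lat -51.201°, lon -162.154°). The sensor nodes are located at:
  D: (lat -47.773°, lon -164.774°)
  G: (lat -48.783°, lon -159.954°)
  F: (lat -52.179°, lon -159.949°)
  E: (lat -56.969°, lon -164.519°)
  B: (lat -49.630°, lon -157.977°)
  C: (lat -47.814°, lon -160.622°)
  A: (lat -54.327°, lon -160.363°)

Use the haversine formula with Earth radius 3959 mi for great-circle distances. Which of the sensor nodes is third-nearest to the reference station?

B

Distances from the reference station ((lat -51.201°, lon -162.154°)):
F: 116.1 mi
G: 193.5 mi
B: 213.5 mi
A: 228.6 mi
C: 243.9 mi
D: 264.4 mi
E: 409.9 mi
The third-nearest is B at 213.5 mi.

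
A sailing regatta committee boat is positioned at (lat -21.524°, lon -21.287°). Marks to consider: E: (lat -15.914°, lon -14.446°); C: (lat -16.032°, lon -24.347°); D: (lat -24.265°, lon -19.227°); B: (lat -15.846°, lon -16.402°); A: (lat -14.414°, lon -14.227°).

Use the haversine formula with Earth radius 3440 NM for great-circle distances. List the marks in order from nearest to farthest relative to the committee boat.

D, C, B, E, A

Distances from the committee boat:
D (lat -24.265°, lon -19.227°): 200.2 NM
C (lat -16.032°, lon -24.347°): 372.8 NM
B (lat -15.846°, lon -16.402°): 439.7 NM
E (lat -15.914°, lon -14.446°): 514.4 NM
A (lat -14.414°, lon -14.227°): 586.9 NM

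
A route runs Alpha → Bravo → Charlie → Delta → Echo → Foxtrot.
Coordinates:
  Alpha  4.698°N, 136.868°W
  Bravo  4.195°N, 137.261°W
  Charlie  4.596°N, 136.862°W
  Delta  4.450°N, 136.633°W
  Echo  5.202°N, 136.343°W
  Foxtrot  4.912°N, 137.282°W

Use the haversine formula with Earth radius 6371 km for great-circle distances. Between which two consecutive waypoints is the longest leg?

Leg distances:
Alpha→Bravo: 70.9 km
Bravo→Charlie: 62.8 km
Charlie→Delta: 30.1 km
Delta→Echo: 89.6 km
Echo→Foxtrot: 108.9 km
The longest leg is Echo–Foxtrot at 108.9 km.

Echo–Foxtrot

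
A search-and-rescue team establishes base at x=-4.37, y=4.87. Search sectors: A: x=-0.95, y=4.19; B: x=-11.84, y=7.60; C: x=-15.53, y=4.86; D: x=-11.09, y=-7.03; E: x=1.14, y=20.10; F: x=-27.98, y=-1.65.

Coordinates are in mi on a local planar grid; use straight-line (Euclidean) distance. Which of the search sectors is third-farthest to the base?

Distance to each, sorted:
F: 24.5 mi
E: 16.2 mi
D: 13.7 mi
C: 11.2 mi
B: 8.0 mi
A: 3.5 mi
The third-farthest is D at 13.7 mi.

D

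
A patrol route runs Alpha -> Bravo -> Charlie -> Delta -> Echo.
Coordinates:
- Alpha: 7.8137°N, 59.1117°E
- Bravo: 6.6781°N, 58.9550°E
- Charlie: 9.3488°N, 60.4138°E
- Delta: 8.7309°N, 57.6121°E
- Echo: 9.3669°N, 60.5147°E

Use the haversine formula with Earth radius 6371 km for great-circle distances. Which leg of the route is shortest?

Alpha–Bravo

Leg distances:
Alpha→Bravo: 127.5 km
Bravo→Charlie: 337.6 km
Charlie→Delta: 315.2 km
Delta→Echo: 326.5 km
The shortest leg is Alpha–Bravo at 127.5 km.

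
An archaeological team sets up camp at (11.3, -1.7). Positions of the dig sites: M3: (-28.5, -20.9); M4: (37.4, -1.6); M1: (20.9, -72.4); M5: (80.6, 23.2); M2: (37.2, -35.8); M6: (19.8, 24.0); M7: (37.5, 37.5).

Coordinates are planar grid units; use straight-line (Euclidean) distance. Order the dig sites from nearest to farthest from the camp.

M4, M6, M2, M3, M7, M1, M5

Computing each straight-line distance from (11.3, -1.7):
M4 (37.4, -1.6): 26.1
M6 (19.8, 24.0): 27.1
M2 (37.2, -35.8): 42.8
M3 (-28.5, -20.9): 44.2
M7 (37.5, 37.5): 47.1
M1 (20.9, -72.4): 71.3
M5 (80.6, 23.2): 73.6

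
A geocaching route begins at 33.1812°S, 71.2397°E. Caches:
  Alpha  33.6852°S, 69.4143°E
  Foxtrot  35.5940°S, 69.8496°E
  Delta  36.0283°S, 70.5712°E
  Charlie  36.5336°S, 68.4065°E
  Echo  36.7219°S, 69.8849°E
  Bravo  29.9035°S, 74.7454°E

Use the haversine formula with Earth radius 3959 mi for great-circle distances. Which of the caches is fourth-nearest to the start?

Distance to each, sorted:
Alpha: 110.9 mi
Foxtrot: 184.6 mi
Delta: 200.4 mi
Echo: 256.4 mi
Charlie: 281.9 mi
Bravo: 306.4 mi
The fourth-nearest is Echo at 256.4 mi.

Echo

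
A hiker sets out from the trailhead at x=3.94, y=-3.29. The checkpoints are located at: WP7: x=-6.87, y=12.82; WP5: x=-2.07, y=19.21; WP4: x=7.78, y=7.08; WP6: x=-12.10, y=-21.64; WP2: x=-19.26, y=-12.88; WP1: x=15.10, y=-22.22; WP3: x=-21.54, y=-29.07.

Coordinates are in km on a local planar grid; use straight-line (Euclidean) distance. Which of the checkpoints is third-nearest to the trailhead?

Distance to each, sorted:
WP4: 11.1 km
WP7: 19.4 km
WP1: 22.0 km
WP5: 23.3 km
WP6: 24.4 km
WP2: 25.1 km
WP3: 36.2 km
The third-nearest is WP1 at 22.0 km.

WP1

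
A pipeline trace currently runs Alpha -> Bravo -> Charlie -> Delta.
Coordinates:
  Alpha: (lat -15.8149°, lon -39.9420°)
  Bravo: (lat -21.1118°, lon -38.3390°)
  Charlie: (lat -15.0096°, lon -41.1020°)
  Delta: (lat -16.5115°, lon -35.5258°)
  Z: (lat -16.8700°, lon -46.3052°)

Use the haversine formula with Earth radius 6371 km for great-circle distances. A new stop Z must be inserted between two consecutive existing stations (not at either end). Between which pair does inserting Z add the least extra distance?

Added distance for inserting Z between each consecutive pair:
Alpha–Bravo: 1037.2 km
Bravo–Charlie: 815.8 km
Charlie–Delta: 1122.5 km
Smallest added distance is 815.8 km, inserting between Bravo and Charlie.

between Bravo and Charlie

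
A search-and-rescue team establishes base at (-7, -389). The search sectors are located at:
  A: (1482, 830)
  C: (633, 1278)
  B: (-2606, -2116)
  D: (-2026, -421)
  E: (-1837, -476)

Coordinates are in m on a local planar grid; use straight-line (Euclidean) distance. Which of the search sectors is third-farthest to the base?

Distances from the base ((-7, -389)):
B: 3120.5 m
D: 2019.3 m
A: 1924.3 m
E: 1832.1 m
C: 1785.6 m
The third-farthest is A at 1924.3 m.

A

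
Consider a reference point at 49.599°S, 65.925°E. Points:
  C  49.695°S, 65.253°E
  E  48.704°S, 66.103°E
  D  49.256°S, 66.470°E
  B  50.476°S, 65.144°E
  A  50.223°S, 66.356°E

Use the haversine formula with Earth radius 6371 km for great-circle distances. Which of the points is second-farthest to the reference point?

Distances from the reference point (49.599°S, 65.925°E):
B: 112.3 km
E: 100.4 km
A: 75.9 km
D: 54.8 km
C: 49.5 km
The second-farthest is E at 100.4 km.

E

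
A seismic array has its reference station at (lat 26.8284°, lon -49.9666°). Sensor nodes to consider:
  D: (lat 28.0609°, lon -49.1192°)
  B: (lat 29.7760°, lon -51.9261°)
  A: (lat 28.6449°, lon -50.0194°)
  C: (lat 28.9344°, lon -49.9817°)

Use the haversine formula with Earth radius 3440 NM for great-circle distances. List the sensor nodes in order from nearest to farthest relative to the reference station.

D, A, C, B

Distance from the reference station at (lat 26.8284°, lon -49.9666°) to each:
D (lat 28.0609°, lon -49.1192°): 86.7 NM
A (lat 28.6449°, lon -50.0194°): 109.1 NM
C (lat 28.9344°, lon -49.9817°): 126.4 NM
B (lat 29.7760°, lon -51.9261°): 205.0 NM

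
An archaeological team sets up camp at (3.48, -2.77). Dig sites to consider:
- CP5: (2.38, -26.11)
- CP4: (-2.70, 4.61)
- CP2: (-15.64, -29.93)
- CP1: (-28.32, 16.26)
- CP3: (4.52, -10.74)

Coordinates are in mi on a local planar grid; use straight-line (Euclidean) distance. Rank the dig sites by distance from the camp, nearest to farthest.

Distances from the camp:
CP3 (4.52, -10.74): 8.0 mi
CP4 (-2.70, 4.61): 9.6 mi
CP5 (2.38, -26.11): 23.4 mi
CP2 (-15.64, -29.93): 33.2 mi
CP1 (-28.32, 16.26): 37.1 mi

CP3, CP4, CP5, CP2, CP1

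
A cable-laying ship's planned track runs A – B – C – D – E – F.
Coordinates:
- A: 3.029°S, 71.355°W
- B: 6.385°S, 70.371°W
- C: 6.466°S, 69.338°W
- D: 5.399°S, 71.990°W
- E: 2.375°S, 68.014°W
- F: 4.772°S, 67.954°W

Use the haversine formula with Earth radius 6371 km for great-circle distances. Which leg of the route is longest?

Leg distances:
A→B: 388.8 km
B→C: 114.5 km
C→D: 316.4 km
D→E: 554.6 km
E→F: 266.6 km
The longest leg is D–E at 554.6 km.

D–E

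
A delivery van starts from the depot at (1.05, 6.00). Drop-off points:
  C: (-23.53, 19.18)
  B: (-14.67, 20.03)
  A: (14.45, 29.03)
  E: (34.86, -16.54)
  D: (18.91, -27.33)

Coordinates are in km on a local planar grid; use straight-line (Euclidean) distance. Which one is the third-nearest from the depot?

C

Distances from the depot ((1.05, 6.00)):
B: 21.1 km
A: 26.6 km
C: 27.9 km
D: 37.8 km
E: 40.6 km
The third-nearest is C at 27.9 km.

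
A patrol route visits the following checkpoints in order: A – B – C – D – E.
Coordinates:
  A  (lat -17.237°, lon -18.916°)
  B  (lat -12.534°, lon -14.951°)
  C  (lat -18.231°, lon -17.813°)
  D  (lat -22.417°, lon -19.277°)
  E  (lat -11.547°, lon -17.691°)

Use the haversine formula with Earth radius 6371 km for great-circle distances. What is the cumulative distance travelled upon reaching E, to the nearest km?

3088 km

Leg distances:
A→B: 674.5 km  (cumulative 674.5 km)
B→C: 703.8 km  (cumulative 1378.3 km)
C→D: 489.8 km  (cumulative 1868.1 km)
D→E: 1220.4 km  (cumulative 3088.5 km)
Cumulative distance at E ≈ 3088 km.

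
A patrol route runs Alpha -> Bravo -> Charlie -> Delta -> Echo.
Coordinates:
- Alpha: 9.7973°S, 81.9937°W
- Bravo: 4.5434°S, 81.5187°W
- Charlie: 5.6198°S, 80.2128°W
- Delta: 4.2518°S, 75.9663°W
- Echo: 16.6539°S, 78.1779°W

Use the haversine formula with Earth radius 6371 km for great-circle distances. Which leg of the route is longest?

Delta–Echo

Leg distances:
Alpha→Bravo: 586.6 km
Bravo→Charlie: 187.7 km
Charlie→Delta: 494.4 km
Delta→Echo: 1400.0 km
The longest leg is Delta–Echo at 1400.0 km.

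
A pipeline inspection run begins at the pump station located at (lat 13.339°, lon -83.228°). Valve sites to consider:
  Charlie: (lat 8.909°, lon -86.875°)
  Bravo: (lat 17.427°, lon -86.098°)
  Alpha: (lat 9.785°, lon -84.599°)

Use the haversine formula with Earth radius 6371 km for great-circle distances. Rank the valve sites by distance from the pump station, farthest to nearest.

Charlie, Bravo, Alpha

Computing each great-circle distance from (lat 13.339°, lon -83.228°):
Charlie (lat 8.909°, lon -86.875°): 633.2 km
Bravo (lat 17.427°, lon -86.098°): 548.9 km
Alpha (lat 9.785°, lon -84.599°): 422.5 km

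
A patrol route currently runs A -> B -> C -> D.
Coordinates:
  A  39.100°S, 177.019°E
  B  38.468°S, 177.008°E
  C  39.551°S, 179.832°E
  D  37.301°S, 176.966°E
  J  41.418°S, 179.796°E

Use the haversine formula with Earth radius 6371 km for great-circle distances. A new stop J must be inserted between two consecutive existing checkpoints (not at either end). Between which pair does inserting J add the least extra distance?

between B and C

Added distance for inserting J between each consecutive pair:
A–B: 683.9 km
B–C: 340.6 km
C–D: 372.6 km
Smallest added distance is 340.6 km, inserting between B and C.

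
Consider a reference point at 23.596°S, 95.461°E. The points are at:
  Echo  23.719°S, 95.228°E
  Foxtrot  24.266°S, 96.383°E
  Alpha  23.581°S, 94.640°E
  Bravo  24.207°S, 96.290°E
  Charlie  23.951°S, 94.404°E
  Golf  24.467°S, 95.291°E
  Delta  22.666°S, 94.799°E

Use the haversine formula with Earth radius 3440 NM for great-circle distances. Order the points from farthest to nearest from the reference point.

Distance from the reference point at 23.596°S, 95.461°E to each:
Delta 22.666°S, 94.799°E: 66.7 NM
Foxtrot 24.266°S, 96.383°E: 64.6 NM
Charlie 23.951°S, 94.404°E: 61.9 NM
Bravo 24.207°S, 96.290°E: 58.4 NM
Golf 24.467°S, 95.291°E: 53.1 NM
Alpha 23.581°S, 94.640°E: 45.2 NM
Echo 23.719°S, 95.228°E: 14.8 NM

Delta, Foxtrot, Charlie, Bravo, Golf, Alpha, Echo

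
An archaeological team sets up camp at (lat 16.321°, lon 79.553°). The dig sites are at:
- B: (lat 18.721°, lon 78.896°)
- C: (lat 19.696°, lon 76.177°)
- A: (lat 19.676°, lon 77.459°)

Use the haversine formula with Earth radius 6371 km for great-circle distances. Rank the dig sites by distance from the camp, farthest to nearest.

Computing each great-circle distance from (lat 16.321°, lon 79.553°):
C (lat 19.696°, lon 76.177°): 517.9 km
A (lat 19.676°, lon 77.459°): 433.8 km
B (lat 18.721°, lon 78.896°): 275.8 km

C, A, B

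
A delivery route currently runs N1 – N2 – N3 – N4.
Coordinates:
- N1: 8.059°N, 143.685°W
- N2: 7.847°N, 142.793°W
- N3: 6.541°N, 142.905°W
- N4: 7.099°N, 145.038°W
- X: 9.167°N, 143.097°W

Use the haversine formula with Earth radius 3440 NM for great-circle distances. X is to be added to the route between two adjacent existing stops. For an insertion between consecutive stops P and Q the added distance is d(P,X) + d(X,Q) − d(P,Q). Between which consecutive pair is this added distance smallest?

between N1 and N2

Added distance for inserting X between each consecutive pair:
N1–N2: 101.9 NM
N2–N3: 160.7 NM
N3–N4: 196.1 NM
Smallest added distance is 101.9 NM, inserting between N1 and N2.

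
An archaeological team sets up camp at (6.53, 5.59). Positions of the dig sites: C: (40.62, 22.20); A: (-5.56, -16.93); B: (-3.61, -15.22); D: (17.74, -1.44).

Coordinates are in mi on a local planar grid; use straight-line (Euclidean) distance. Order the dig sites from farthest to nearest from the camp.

C, A, B, D

Distance from the camp at (6.53, 5.59) to each:
C (40.62, 22.20): 37.9 mi
A (-5.56, -16.93): 25.6 mi
B (-3.61, -15.22): 23.1 mi
D (17.74, -1.44): 13.2 mi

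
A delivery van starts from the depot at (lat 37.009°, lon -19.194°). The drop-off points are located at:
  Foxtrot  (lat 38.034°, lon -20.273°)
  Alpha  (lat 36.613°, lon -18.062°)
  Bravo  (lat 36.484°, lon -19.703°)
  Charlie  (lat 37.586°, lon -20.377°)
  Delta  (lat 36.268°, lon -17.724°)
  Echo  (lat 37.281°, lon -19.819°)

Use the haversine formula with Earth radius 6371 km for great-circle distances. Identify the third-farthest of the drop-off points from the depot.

Distances from the depot ((lat 37.009°, lon -19.194°)):
Delta: 154.9 km
Foxtrot: 148.5 km
Charlie: 122.7 km
Alpha: 110.0 km
Bravo: 73.9 km
Echo: 63.1 km
The third-farthest is Charlie at 122.7 km.

Charlie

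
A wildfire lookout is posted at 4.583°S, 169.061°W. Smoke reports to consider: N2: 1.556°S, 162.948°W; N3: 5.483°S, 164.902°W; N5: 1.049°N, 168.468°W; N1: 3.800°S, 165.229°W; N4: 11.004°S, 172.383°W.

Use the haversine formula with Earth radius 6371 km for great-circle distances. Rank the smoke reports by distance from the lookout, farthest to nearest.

Distance from the lookout at 4.583°S, 169.061°W to each:
N4 11.004°S, 172.383°W: 802.2 km
N2 1.556°S, 162.948°W: 757.6 km
N5 1.049°N, 168.468°W: 629.7 km
N3 5.483°S, 164.902°W: 471.4 km
N1 3.800°S, 165.229°W: 433.8 km

N4, N2, N5, N3, N1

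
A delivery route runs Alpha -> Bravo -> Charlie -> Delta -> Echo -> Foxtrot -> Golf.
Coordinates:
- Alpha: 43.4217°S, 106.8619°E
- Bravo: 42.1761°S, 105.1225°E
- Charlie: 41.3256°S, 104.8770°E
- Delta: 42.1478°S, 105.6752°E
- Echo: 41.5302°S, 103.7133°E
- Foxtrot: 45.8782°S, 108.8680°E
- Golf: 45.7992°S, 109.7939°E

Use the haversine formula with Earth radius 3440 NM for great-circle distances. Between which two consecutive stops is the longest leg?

Echo–Foxtrot

Leg distances:
Alpha→Bravo: 107.1 NM
Bravo→Charlie: 52.2 NM
Charlie→Delta: 61.0 NM
Delta→Echo: 95.3 NM
Echo→Foxtrot: 343.7 NM
Foxtrot→Golf: 39.0 NM
The longest leg is Echo–Foxtrot at 343.7 NM.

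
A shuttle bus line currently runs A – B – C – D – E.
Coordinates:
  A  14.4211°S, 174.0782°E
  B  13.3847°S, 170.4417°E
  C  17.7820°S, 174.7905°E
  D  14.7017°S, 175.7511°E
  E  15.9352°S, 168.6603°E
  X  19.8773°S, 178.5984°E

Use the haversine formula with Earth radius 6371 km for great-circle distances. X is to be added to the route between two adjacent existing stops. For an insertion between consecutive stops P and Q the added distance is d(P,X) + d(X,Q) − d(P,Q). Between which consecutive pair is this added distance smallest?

between C and D

Added distance for inserting X between each consecutive pair:
A–B: 1493.9 km
B–C: 917.6 km
C–D: 756.0 km
D–E: 1016.2 km
Smallest added distance is 756.0 km, inserting between C and D.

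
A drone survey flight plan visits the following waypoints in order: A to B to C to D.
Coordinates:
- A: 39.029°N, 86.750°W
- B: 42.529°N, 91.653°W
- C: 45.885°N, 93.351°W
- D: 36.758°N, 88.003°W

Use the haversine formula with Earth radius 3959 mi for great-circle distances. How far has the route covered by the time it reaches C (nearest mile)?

Leg distances:
A→B: 352.4 mi  (cumulative 352.4 mi)
B→C: 246.7 mi  (cumulative 599.1 mi)
Cumulative distance at C ≈ 599 mi.

599 mi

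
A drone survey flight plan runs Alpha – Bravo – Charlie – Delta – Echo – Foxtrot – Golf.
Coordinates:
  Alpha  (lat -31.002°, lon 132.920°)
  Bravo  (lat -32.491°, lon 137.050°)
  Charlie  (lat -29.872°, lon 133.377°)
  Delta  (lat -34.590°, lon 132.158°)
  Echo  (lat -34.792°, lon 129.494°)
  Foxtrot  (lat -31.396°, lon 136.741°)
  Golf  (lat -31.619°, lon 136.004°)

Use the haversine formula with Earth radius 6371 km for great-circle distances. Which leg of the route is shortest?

Foxtrot–Golf

Leg distances:
Alpha→Bravo: 424.1 km
Bravo→Charlie: 454.8 km
Charlie→Delta: 537.0 km
Delta→Echo: 244.6 km
Echo→Foxtrot: 773.2 km
Foxtrot→Golf: 74.1 km
The shortest leg is Foxtrot–Golf at 74.1 km.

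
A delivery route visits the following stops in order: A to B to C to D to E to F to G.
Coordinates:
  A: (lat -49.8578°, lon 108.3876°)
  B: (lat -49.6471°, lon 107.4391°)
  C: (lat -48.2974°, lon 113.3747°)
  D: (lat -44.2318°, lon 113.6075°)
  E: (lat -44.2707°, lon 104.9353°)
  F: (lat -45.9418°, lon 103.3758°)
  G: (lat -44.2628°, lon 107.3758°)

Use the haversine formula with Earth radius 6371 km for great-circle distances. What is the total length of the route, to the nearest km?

2261 km

Leg distances:
A→B: 72.1 km  (cumulative 72.1 km)
B→C: 458.4 km  (cumulative 530.4 km)
C→D: 452.4 km  (cumulative 982.8 km)
D→E: 690.4 km  (cumulative 1673.2 km)
E→F: 222.5 km  (cumulative 1895.7 km)
F→G: 365.2 km  (cumulative 2260.9 km)
Total route length ≈ 2261 km.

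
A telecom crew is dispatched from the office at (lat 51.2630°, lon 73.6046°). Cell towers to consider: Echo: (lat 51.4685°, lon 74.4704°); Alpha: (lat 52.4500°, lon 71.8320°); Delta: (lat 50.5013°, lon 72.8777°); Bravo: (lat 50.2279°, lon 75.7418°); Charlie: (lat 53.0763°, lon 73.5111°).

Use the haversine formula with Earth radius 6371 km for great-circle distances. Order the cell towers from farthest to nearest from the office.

Charlie, Bravo, Alpha, Delta, Echo

Computing each great-circle distance from (lat 51.2630°, lon 73.6046°):
Charlie (lat 53.0763°, lon 73.5111°): 201.7 km
Bravo (lat 50.2279°, lon 75.7418°): 189.4 km
Alpha (lat 52.4500°, lon 71.8320°): 179.5 km
Delta (lat 50.5013°, lon 72.8777°): 98.9 km
Echo (lat 51.4685°, lon 74.4704°): 64.3 km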